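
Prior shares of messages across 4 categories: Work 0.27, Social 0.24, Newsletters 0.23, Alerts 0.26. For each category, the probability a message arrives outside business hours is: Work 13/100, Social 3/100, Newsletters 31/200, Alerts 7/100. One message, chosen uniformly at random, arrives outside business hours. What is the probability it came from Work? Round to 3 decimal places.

0.365

Compute prior × likelihood for every hypothesis:
  Work: 0.27 × 0.13 = 0.0351
  Social: 0.24 × 0.03 = 0.0072
  Newsletters: 0.23 × 0.155 = 0.03565
  Alerts: 0.26 × 0.07 = 0.0182
Total = 0.09615.
P(Work | evidence) = 0.0351 / 0.09615 ≈ 0.365.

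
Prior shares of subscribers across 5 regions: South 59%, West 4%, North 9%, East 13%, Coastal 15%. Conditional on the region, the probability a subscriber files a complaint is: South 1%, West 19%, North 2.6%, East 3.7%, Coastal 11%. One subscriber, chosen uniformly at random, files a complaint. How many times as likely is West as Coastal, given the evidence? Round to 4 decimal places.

0.4606

Compute prior × likelihood for every hypothesis:
  South: 0.59 × 0.01 = 0.0059
  West: 0.04 × 0.19 = 0.0076
  North: 0.09 × 0.026 = 0.00234
  East: 0.13 × 0.037 = 0.00481
  Coastal: 0.15 × 0.11 = 0.0165
Total = 0.03715.
The ratio is 0.0076 / 0.0165 (the normalizer cancels) = 0.4606.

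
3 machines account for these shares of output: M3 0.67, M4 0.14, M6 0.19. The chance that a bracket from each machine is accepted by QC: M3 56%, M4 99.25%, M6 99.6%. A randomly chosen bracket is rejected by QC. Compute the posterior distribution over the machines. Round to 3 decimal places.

Taking complements, P(rejected | each) = M3 0.44, M4 0.0075, M6 0.004.
Prior × likelihood for each hypothesis:
  M3: 0.67 × 0.44 = 0.2948
  M4: 0.14 × 0.0075 = 0.00105
  M6: 0.19 × 0.004 = 0.00076
Sum = 0.29661.
P(M3 | rejected) = 0.2948/0.29661 ≈ 0.994
P(M4 | rejected) = 0.00105/0.29661 ≈ 0.004
P(M6 | rejected) = 0.00076/0.29661 ≈ 0.003

M3 0.994, M4 0.004, M6 0.003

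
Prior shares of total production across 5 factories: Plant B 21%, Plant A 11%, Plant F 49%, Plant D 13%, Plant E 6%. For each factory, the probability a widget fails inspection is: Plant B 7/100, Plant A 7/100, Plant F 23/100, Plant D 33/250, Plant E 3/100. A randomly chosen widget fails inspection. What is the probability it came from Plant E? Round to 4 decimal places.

Unnormalized posteriors (prior × likelihood):
  Plant B: 0.21 × 0.07 = 0.0147
  Plant A: 0.11 × 0.07 = 0.0077
  Plant F: 0.49 × 0.23 = 0.1127
  Plant D: 0.13 × 0.132 = 0.01716
  Plant E: 0.06 × 0.03 = 0.0018
Sum = 0.15406.
P(Plant E | evidence) = 0.0018 / 0.15406 ≈ 0.0117.

0.0117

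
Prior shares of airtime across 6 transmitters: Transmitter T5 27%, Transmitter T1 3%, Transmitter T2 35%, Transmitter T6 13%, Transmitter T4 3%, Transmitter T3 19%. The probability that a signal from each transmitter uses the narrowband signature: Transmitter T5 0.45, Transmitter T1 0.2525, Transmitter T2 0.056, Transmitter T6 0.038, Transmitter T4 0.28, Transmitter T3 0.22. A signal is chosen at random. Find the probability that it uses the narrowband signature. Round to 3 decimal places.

0.204

Unnormalized posteriors (prior × likelihood):
  Transmitter T5: 0.27 × 0.45 = 0.1215
  Transmitter T1: 0.03 × 0.2525 = 0.007575
  Transmitter T2: 0.35 × 0.056 = 0.0196
  Transmitter T6: 0.13 × 0.038 = 0.00494
  Transmitter T4: 0.03 × 0.28 = 0.0084
  Transmitter T3: 0.19 × 0.22 = 0.0418
P(narrowband) = 0.1215 + 0.007575 + 0.0196 + 0.00494 + 0.0084 + 0.0418 = 0.203815 → 0.204.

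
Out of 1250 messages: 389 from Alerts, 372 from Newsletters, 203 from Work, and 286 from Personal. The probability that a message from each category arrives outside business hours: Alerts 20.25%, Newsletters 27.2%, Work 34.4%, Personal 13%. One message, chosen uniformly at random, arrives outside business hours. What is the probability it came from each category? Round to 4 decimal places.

Alerts 0.2745, Newsletters 0.3526, Work 0.2433, Personal 0.1296

Prior × likelihood for each hypothesis:
  Alerts: 0.3112 × 0.2025 = 0.063018
  Newsletters: 0.2976 × 0.272 = 0.0809472
  Work: 0.1624 × 0.344 = 0.0558656
  Personal: 0.2288 × 0.13 = 0.029744
Normalizing constant = 0.2295748.
P(Alerts | off-hours) = 0.063018/0.2295748 ≈ 0.2745
P(Newsletters | off-hours) = 0.0809472/0.2295748 ≈ 0.3526
P(Work | off-hours) = 0.0558656/0.2295748 ≈ 0.2433
P(Personal | off-hours) = 0.029744/0.2295748 ≈ 0.1296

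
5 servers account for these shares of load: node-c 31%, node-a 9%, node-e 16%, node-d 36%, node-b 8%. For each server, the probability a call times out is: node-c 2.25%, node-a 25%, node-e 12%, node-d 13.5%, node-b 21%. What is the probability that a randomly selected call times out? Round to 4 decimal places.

0.1141

Compute prior × likelihood for every hypothesis:
  node-c: 0.31 × 0.0225 = 0.006975
  node-a: 0.09 × 0.25 = 0.0225
  node-e: 0.16 × 0.12 = 0.0192
  node-d: 0.36 × 0.135 = 0.0486
  node-b: 0.08 × 0.21 = 0.0168
P(timeout) = 0.006975 + 0.0225 + 0.0192 + 0.0486 + 0.0168 = 0.114075 → 0.1141.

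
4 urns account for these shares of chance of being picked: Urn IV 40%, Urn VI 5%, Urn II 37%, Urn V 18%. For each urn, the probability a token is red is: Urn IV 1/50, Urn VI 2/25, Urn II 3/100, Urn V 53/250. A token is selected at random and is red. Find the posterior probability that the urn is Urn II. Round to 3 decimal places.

0.181

Prior × likelihood for each hypothesis:
  Urn IV: 0.4 × 0.02 = 0.008
  Urn VI: 0.05 × 0.08 = 0.004
  Urn II: 0.37 × 0.03 = 0.0111
  Urn V: 0.18 × 0.212 = 0.03816
Normalizing constant = 0.06126.
P(Urn II | evidence) = 0.0111 / 0.06126 ≈ 0.181.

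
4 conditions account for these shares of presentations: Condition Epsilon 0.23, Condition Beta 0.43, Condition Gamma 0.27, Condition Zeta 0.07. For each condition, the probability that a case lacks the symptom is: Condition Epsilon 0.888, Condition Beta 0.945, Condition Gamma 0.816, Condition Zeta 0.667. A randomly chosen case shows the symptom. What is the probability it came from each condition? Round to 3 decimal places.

Condition Epsilon 0.210, Condition Beta 0.193, Condition Gamma 0.406, Condition Zeta 0.190

Taking complements, P(symptomatic | each) = Condition Epsilon 0.112, Condition Beta 0.055, Condition Gamma 0.184, Condition Zeta 0.333.
Compute prior × likelihood for every hypothesis:
  Condition Epsilon: 0.23 × 0.112 = 0.02576
  Condition Beta: 0.43 × 0.055 = 0.02365
  Condition Gamma: 0.27 × 0.184 = 0.04968
  Condition Zeta: 0.07 × 0.333 = 0.02331
Normalizing constant = 0.1224.
P(Condition Epsilon | symptomatic) = 0.02576/0.1224 ≈ 0.210
P(Condition Beta | symptomatic) = 0.02365/0.1224 ≈ 0.193
P(Condition Gamma | symptomatic) = 0.04968/0.1224 ≈ 0.406
P(Condition Zeta | symptomatic) = 0.02331/0.1224 ≈ 0.190
(Check: 0.210+0.193+0.406+0.190 = 0.999.)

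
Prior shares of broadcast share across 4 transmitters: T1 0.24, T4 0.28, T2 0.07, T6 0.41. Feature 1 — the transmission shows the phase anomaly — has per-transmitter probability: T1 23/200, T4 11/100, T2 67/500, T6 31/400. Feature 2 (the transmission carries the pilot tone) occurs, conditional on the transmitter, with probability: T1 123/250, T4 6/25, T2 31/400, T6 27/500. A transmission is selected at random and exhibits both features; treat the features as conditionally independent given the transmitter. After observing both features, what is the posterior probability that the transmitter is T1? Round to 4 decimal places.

Compute prior × likelihood for every hypothesis:
  T1: 0.24 × 0.115 × 0.492 = 0.0135792
  T4: 0.28 × 0.11 × 0.24 = 0.007392
  T2: 0.07 × 0.134 × 0.0775 = 0.00072695
  T6: 0.41 × 0.0775 × 0.054 = 0.00171585
Normalizing constant = 0.023414.
P(T1 | evidence) = 0.0135792 / 0.023414 ≈ 0.5800.

0.5800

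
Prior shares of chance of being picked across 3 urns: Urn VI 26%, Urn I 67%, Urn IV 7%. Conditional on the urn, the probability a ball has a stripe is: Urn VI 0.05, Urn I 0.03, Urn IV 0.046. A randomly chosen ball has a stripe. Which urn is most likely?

Urn I

Compute prior × likelihood for every hypothesis:
  Urn VI: 0.26 × 0.05 = 0.013
  Urn I: 0.67 × 0.03 = 0.0201
  Urn IV: 0.07 × 0.046 = 0.00322
Normalizing constant = 0.03632.
Largest term belongs to Urn I, so Urn I is most probable.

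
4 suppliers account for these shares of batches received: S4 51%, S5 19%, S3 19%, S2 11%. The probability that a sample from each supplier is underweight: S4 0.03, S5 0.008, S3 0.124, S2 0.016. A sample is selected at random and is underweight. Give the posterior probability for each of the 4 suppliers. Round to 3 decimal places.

By Bayes' rule, posterior ∝ prior × likelihood:
  S4: 0.51 × 0.03 = 0.0153
  S5: 0.19 × 0.008 = 0.00152
  S3: 0.19 × 0.124 = 0.02356
  S2: 0.11 × 0.016 = 0.00176
Sum = 0.04214.
P(S4 | underweight) = 0.0153/0.04214 ≈ 0.363
P(S5 | underweight) = 0.00152/0.04214 ≈ 0.036
P(S3 | underweight) = 0.02356/0.04214 ≈ 0.559
P(S2 | underweight) = 0.00176/0.04214 ≈ 0.042

S4 0.363, S5 0.036, S3 0.559, S2 0.042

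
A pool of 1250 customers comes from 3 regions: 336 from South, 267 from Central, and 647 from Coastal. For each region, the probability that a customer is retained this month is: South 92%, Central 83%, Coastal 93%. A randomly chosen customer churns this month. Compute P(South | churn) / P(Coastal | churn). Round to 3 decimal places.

0.594

Taking complements, P(churn | each) = South 0.08, Central 0.17, Coastal 0.07.
Unnormalized posteriors (prior × likelihood):
  South: 0.2688 × 0.08 = 0.021504
  Central: 0.2136 × 0.17 = 0.036312
  Coastal: 0.5176 × 0.07 = 0.036232
Total = 0.094048.
The ratio is 0.021504 / 0.036232 (the normalizer cancels) = 0.594.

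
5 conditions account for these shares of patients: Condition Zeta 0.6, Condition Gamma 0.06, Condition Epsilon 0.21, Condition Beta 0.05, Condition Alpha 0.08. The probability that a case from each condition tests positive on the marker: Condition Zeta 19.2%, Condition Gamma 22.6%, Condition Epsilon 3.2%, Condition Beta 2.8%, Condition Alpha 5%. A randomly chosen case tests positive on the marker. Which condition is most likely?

Condition Zeta

By Bayes' rule, posterior ∝ prior × likelihood:
  Condition Zeta: 0.6 × 0.192 = 0.1152
  Condition Gamma: 0.06 × 0.226 = 0.01356
  Condition Epsilon: 0.21 × 0.032 = 0.00672
  Condition Beta: 0.05 × 0.028 = 0.0014
  Condition Alpha: 0.08 × 0.05 = 0.004
Normalizing constant = 0.14088.
Largest term belongs to Condition Zeta, so Condition Zeta is most probable.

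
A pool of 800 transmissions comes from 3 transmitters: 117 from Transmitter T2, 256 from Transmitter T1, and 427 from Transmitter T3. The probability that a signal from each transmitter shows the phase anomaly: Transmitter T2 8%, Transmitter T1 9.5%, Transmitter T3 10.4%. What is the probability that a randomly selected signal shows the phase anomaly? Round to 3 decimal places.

0.098

Prior × likelihood for each hypothesis:
  Transmitter T2: 0.14625 × 0.08 = 0.0117
  Transmitter T1: 0.32 × 0.095 = 0.0304
  Transmitter T3: 0.53375 × 0.104 = 0.05551
P(anomaly) = 0.0117 + 0.0304 + 0.05551 = 0.09761 → 0.098.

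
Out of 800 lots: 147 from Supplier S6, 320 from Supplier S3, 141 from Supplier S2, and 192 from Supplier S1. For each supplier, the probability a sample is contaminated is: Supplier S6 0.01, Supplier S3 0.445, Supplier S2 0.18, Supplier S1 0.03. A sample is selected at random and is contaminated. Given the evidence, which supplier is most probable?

Supplier S3

Prior × likelihood for each hypothesis:
  Supplier S6: 0.18375 × 0.01 = 0.0018375
  Supplier S3: 0.4 × 0.445 = 0.178
  Supplier S2: 0.17625 × 0.18 = 0.031725
  Supplier S1: 0.24 × 0.03 = 0.0072
Sum = 0.2187625.
Largest term belongs to Supplier S3, so Supplier S3 is most probable.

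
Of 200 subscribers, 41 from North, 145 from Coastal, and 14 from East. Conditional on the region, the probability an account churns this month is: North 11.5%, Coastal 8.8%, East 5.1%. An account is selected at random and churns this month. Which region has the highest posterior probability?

Coastal

Compute prior × likelihood for every hypothesis:
  North: 0.205 × 0.115 = 0.023575
  Coastal: 0.725 × 0.088 = 0.0638
  East: 0.07 × 0.051 = 0.00357
Total = 0.090945.
Largest term belongs to Coastal, so Coastal is most probable.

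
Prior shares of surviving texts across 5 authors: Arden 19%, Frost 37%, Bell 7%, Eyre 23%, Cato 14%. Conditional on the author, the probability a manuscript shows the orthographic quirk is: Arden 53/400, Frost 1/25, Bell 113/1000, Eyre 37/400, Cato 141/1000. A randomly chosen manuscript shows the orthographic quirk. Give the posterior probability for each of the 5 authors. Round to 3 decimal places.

Arden 0.283, Frost 0.166, Bell 0.089, Eyre 0.239, Cato 0.222

Prior × likelihood for each hypothesis:
  Arden: 0.19 × 0.1325 = 0.025175
  Frost: 0.37 × 0.04 = 0.0148
  Bell: 0.07 × 0.113 = 0.00791
  Eyre: 0.23 × 0.0925 = 0.021275
  Cato: 0.14 × 0.141 = 0.01974
Total = 0.0889.
P(Arden | quirk) = 0.025175/0.0889 ≈ 0.283
P(Frost | quirk) = 0.0148/0.0889 ≈ 0.166
P(Bell | quirk) = 0.00791/0.0889 ≈ 0.089
P(Eyre | quirk) = 0.021275/0.0889 ≈ 0.239
P(Cato | quirk) = 0.01974/0.0889 ≈ 0.222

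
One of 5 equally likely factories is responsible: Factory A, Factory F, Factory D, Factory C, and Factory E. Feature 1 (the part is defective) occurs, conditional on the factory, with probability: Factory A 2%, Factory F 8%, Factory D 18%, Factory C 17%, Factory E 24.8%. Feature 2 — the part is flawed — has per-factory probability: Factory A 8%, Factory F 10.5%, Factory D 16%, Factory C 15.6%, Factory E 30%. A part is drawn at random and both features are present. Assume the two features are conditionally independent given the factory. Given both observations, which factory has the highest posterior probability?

Factory E

Since the prior is uniform, the posterior is proportional to the likelihood:
  Factory A: 0.02 × 0.08 = 0.0016
  Factory F: 0.08 × 0.105 = 0.0084
  Factory D: 0.18 × 0.16 = 0.0288
  Factory C: 0.17 × 0.156 = 0.02652
  Factory E: 0.248 × 0.3 = 0.0744
Sum = 0.13972.
Largest term belongs to Factory E, so Factory E is most probable.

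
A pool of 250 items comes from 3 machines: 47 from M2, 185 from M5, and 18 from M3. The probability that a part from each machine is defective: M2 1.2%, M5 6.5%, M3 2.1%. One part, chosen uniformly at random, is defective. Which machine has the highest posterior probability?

M5

Unnormalized posteriors (prior × likelihood):
  M2: 0.188 × 0.012 = 0.002256
  M5: 0.74 × 0.065 = 0.0481
  M3: 0.072 × 0.021 = 0.001512
Sum = 0.051868.
Largest term belongs to M5, so M5 is most probable.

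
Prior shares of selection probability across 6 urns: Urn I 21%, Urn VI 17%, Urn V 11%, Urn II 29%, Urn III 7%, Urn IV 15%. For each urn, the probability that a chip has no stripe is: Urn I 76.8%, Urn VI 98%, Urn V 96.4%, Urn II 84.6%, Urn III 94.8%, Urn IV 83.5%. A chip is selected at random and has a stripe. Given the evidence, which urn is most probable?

Taking complements, P(striped | each) = Urn I 0.232, Urn VI 0.02, Urn V 0.036, Urn II 0.154, Urn III 0.052, Urn IV 0.165.
Unnormalized posteriors (prior × likelihood):
  Urn I: 0.21 × 0.232 = 0.04872
  Urn VI: 0.17 × 0.02 = 0.0034
  Urn V: 0.11 × 0.036 = 0.00396
  Urn II: 0.29 × 0.154 = 0.04466
  Urn III: 0.07 × 0.052 = 0.00364
  Urn IV: 0.15 × 0.165 = 0.02475
Total = 0.12913.
Largest term belongs to Urn I, so Urn I is most probable.

Urn I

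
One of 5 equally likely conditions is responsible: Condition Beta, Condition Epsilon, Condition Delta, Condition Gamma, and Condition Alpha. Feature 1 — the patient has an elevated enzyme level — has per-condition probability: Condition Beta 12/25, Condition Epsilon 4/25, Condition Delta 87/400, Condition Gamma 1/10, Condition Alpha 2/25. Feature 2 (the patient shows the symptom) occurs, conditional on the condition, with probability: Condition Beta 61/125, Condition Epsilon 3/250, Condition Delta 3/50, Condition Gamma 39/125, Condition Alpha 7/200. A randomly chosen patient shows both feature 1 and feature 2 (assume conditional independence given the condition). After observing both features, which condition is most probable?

With a uniform prior (1/5 each), posterior ∝ likelihood:
  Condition Beta: 0.48 × 0.488 = 0.23424
  Condition Epsilon: 0.16 × 0.012 = 0.00192
  Condition Delta: 0.2175 × 0.06 = 0.01305
  Condition Gamma: 0.1 × 0.312 = 0.0312
  Condition Alpha: 0.08 × 0.035 = 0.0028
Total = 0.28321.
Largest term belongs to Condition Beta, so Condition Beta is most probable.

Condition Beta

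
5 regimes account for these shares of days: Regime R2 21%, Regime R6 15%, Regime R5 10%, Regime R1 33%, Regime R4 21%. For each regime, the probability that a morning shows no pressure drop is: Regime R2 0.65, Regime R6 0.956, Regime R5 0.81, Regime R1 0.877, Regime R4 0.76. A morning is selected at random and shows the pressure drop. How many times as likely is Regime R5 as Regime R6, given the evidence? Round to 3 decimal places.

Taking complements, P(drop | each) = Regime R2 0.35, Regime R6 0.044, Regime R5 0.19, Regime R1 0.123, Regime R4 0.24.
By Bayes' rule, posterior ∝ prior × likelihood:
  Regime R2: 0.21 × 0.35 = 0.0735
  Regime R6: 0.15 × 0.044 = 0.0066
  Regime R5: 0.1 × 0.19 = 0.019
  Regime R1: 0.33 × 0.123 = 0.04059
  Regime R4: 0.21 × 0.24 = 0.0504
Normalizing constant = 0.19009.
The ratio is 0.019 / 0.0066 (the normalizer cancels) = 2.879.

2.879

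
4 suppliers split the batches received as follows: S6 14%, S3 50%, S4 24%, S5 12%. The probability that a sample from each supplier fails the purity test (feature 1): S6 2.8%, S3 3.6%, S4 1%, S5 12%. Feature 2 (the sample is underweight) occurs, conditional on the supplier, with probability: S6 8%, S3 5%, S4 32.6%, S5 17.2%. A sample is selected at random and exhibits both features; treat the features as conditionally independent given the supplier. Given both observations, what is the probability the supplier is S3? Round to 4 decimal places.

0.2012

Unnormalized posteriors (prior × likelihood):
  S6: 0.14 × 0.028 × 0.08 = 0.0003136
  S3: 0.5 × 0.036 × 0.05 = 0.0009
  S4: 0.24 × 0.01 × 0.326 = 0.0007824
  S5: 0.12 × 0.12 × 0.172 = 0.0024768
Total = 0.0044728.
P(S3 | evidence) = 0.0009 / 0.0044728 ≈ 0.2012.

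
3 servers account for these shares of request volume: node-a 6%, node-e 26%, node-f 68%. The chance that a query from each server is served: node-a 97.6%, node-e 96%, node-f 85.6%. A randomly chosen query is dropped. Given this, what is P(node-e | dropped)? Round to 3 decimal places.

0.095

Taking complements, P(dropped | each) = node-a 0.024, node-e 0.04, node-f 0.144.
Compute prior × likelihood for every hypothesis:
  node-a: 0.06 × 0.024 = 0.00144
  node-e: 0.26 × 0.04 = 0.0104
  node-f: 0.68 × 0.144 = 0.09792
Total = 0.10976.
P(node-e | evidence) = 0.0104 / 0.10976 ≈ 0.095.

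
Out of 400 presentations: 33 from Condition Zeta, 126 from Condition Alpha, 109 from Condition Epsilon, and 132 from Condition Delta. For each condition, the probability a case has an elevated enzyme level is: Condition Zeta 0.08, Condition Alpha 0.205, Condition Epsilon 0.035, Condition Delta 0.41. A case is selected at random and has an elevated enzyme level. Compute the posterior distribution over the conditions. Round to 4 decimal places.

Unnormalized posteriors (prior × likelihood):
  Condition Zeta: 0.0825 × 0.08 = 0.0066
  Condition Alpha: 0.315 × 0.205 = 0.064575
  Condition Epsilon: 0.2725 × 0.035 = 0.0095375
  Condition Delta: 0.33 × 0.41 = 0.1353
Normalizing constant = 0.2160125.
P(Condition Zeta | elevated) = 0.0066/0.2160125 ≈ 0.0306
P(Condition Alpha | elevated) = 0.064575/0.2160125 ≈ 0.2989
P(Condition Epsilon | elevated) = 0.0095375/0.2160125 ≈ 0.0442
P(Condition Delta | elevated) = 0.1353/0.2160125 ≈ 0.6264

Condition Zeta 0.0306, Condition Alpha 0.2989, Condition Epsilon 0.0442, Condition Delta 0.6264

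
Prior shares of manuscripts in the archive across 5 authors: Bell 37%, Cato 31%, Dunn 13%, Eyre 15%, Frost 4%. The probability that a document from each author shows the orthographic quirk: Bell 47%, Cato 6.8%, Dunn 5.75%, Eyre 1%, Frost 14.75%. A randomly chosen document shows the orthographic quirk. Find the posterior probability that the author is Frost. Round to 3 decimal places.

0.028

Prior × likelihood for each hypothesis:
  Bell: 0.37 × 0.47 = 0.1739
  Cato: 0.31 × 0.068 = 0.02108
  Dunn: 0.13 × 0.0575 = 0.007475
  Eyre: 0.15 × 0.01 = 0.0015
  Frost: 0.04 × 0.1475 = 0.0059
Sum = 0.209855.
P(Frost | evidence) = 0.0059 / 0.209855 ≈ 0.028.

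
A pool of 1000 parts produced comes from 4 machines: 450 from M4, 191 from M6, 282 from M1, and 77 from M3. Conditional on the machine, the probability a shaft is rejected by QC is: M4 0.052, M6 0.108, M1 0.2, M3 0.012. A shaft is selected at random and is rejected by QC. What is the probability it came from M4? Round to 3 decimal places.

Unnormalized posteriors (prior × likelihood):
  M4: 0.45 × 0.052 = 0.0234
  M6: 0.191 × 0.108 = 0.020628
  M1: 0.282 × 0.2 = 0.0564
  M3: 0.077 × 0.012 = 0.000924
Normalizing constant = 0.101352.
P(M4 | evidence) = 0.0234 / 0.101352 ≈ 0.231.

0.231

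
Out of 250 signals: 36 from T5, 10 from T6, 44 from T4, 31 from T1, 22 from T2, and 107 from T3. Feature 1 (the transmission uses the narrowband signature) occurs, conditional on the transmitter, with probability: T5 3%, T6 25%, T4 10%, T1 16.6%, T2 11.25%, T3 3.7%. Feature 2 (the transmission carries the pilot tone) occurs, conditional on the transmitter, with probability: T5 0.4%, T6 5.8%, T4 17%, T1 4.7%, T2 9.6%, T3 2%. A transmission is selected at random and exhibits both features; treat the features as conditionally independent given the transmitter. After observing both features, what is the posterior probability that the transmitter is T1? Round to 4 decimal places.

Prior × likelihood for each hypothesis:
  T5: 0.144 × 0.03 × 0.004 = 0.00001728
  T6: 0.04 × 0.25 × 0.058 = 0.00058
  T4: 0.176 × 0.1 × 0.17 = 0.002992
  T1: 0.124 × 0.166 × 0.047 = 0.000967448
  T2: 0.088 × 0.1125 × 0.096 = 0.0009504
  T3: 0.428 × 0.037 × 0.02 = 0.00031672
Total = 0.005823848.
P(T1 | evidence) = 0.000967448 / 0.005823848 ≈ 0.1661.

0.1661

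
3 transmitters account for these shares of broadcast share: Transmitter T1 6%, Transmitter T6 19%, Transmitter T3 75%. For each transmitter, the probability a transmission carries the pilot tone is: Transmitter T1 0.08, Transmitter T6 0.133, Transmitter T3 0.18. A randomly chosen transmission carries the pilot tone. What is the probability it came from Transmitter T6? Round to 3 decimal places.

Compute prior × likelihood for every hypothesis:
  Transmitter T1: 0.06 × 0.08 = 0.0048
  Transmitter T6: 0.19 × 0.133 = 0.02527
  Transmitter T3: 0.75 × 0.18 = 0.135
Sum = 0.16507.
P(Transmitter T6 | evidence) = 0.02527 / 0.16507 ≈ 0.153.

0.153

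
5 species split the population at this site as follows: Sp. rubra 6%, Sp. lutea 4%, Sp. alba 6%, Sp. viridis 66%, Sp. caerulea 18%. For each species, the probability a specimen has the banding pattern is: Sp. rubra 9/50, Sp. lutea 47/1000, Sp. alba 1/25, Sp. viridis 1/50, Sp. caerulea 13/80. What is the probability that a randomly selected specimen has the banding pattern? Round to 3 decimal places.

Unnormalized posteriors (prior × likelihood):
  Sp. rubra: 0.06 × 0.18 = 0.0108
  Sp. lutea: 0.04 × 0.047 = 0.00188
  Sp. alba: 0.06 × 0.04 = 0.0024
  Sp. viridis: 0.66 × 0.02 = 0.0132
  Sp. caerulea: 0.18 × 0.1625 = 0.02925
P(banded) = 0.0108 + 0.00188 + 0.0024 + 0.0132 + 0.02925 = 0.05753 → 0.058.

0.058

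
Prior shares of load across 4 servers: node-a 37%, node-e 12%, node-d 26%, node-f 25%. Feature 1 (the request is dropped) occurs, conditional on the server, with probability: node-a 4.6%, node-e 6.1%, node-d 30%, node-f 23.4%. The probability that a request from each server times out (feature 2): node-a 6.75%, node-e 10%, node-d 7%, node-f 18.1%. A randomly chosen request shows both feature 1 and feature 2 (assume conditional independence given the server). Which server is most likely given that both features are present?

Compute prior × likelihood for every hypothesis:
  node-a: 0.37 × 0.046 × 0.0675 = 0.00114885
  node-e: 0.12 × 0.061 × 0.1 = 0.000732
  node-d: 0.26 × 0.3 × 0.07 = 0.00546
  node-f: 0.25 × 0.234 × 0.181 = 0.0105885
Sum = 0.01792935.
Largest term belongs to node-f, so node-f is most probable.

node-f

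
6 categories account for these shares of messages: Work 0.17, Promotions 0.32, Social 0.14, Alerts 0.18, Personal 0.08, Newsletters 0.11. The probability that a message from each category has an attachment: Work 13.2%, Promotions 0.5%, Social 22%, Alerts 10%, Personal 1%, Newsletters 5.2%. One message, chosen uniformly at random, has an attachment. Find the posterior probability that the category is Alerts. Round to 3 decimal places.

0.227

Unnormalized posteriors (prior × likelihood):
  Work: 0.17 × 0.132 = 0.02244
  Promotions: 0.32 × 0.005 = 0.0016
  Social: 0.14 × 0.22 = 0.0308
  Alerts: 0.18 × 0.1 = 0.018
  Personal: 0.08 × 0.01 = 0.0008
  Newsletters: 0.11 × 0.052 = 0.00572
Sum = 0.07936.
P(Alerts | evidence) = 0.018 / 0.07936 ≈ 0.227.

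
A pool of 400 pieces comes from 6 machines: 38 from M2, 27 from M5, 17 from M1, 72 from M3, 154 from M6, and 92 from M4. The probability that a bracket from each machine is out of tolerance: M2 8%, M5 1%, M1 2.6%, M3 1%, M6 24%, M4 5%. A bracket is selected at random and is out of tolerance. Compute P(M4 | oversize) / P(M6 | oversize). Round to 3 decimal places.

Prior × likelihood for each hypothesis:
  M2: 0.095 × 0.08 = 0.0076
  M5: 0.0675 × 0.01 = 0.000675
  M1: 0.0425 × 0.026 = 0.001105
  M3: 0.18 × 0.01 = 0.0018
  M6: 0.385 × 0.24 = 0.0924
  M4: 0.23 × 0.05 = 0.0115
Sum = 0.11508.
The ratio is 0.0115 / 0.0924 (the normalizer cancels) = 0.124.

0.124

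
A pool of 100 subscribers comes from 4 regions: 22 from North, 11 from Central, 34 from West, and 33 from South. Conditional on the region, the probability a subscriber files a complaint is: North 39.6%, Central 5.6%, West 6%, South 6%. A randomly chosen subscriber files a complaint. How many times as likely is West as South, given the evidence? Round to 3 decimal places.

By Bayes' rule, posterior ∝ prior × likelihood:
  North: 0.22 × 0.396 = 0.08712
  Central: 0.11 × 0.056 = 0.00616
  West: 0.34 × 0.06 = 0.0204
  South: 0.33 × 0.06 = 0.0198
Normalizing constant = 0.13348.
The ratio is 0.0204 / 0.0198 (the normalizer cancels) = 1.030.

1.030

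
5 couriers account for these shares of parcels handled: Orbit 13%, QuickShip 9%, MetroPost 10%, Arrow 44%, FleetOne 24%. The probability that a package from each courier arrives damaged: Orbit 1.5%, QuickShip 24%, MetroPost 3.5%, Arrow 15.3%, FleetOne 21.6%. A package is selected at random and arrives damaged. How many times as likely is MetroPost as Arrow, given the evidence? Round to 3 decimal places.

0.052

Prior × likelihood for each hypothesis:
  Orbit: 0.13 × 0.015 = 0.00195
  QuickShip: 0.09 × 0.24 = 0.0216
  MetroPost: 0.1 × 0.035 = 0.0035
  Arrow: 0.44 × 0.153 = 0.06732
  FleetOne: 0.24 × 0.216 = 0.05184
Normalizing constant = 0.14621.
The ratio is 0.0035 / 0.06732 (the normalizer cancels) = 0.052.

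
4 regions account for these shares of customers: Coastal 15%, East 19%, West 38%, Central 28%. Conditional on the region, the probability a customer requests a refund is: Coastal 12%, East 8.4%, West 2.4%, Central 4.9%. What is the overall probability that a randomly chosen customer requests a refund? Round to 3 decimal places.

0.057

Prior × likelihood for each hypothesis:
  Coastal: 0.15 × 0.12 = 0.018
  East: 0.19 × 0.084 = 0.01596
  West: 0.38 × 0.024 = 0.00912
  Central: 0.28 × 0.049 = 0.01372
P(refund) = 0.018 + 0.01596 + 0.00912 + 0.01372 = 0.0568 → 0.057.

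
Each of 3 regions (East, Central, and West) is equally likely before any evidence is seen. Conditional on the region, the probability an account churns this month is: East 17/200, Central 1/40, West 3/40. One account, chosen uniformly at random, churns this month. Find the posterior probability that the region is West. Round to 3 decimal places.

Since the prior is uniform, the posterior is proportional to the likelihood:
  East: 0.085
  Central: 0.025
  West: 0.075
Normalizing constant = 0.185.
P(West | evidence) = 0.075 / 0.185 ≈ 0.405.

0.405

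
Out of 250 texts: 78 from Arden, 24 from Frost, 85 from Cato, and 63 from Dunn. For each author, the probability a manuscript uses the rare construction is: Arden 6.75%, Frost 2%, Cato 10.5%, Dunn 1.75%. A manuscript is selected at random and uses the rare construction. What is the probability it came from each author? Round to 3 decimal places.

Compute prior × likelihood for every hypothesis:
  Arden: 0.312 × 0.0675 = 0.02106
  Frost: 0.096 × 0.02 = 0.00192
  Cato: 0.34 × 0.105 = 0.0357
  Dunn: 0.252 × 0.0175 = 0.00441
Normalizing constant = 0.06309.
P(Arden | rare-form) = 0.02106/0.06309 ≈ 0.334
P(Frost | rare-form) = 0.00192/0.06309 ≈ 0.030
P(Cato | rare-form) = 0.0357/0.06309 ≈ 0.566
P(Dunn | rare-form) = 0.00441/0.06309 ≈ 0.070

Arden 0.334, Frost 0.030, Cato 0.566, Dunn 0.070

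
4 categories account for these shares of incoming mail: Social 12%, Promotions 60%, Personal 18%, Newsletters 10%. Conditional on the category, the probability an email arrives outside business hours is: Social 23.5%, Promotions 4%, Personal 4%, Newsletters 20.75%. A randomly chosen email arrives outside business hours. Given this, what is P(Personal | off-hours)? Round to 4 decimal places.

0.0898

Compute prior × likelihood for every hypothesis:
  Social: 0.12 × 0.235 = 0.0282
  Promotions: 0.6 × 0.04 = 0.024
  Personal: 0.18 × 0.04 = 0.0072
  Newsletters: 0.1 × 0.2075 = 0.02075
Total = 0.08015.
P(Personal | evidence) = 0.0072 / 0.08015 ≈ 0.0898.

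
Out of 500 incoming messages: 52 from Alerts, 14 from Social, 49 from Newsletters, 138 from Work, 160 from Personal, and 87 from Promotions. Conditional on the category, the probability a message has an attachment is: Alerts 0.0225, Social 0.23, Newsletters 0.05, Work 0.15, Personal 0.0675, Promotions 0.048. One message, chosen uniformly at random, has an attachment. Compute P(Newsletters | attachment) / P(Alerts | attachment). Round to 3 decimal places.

By Bayes' rule, posterior ∝ prior × likelihood:
  Alerts: 0.104 × 0.0225 = 0.00234
  Social: 0.028 × 0.23 = 0.00644
  Newsletters: 0.098 × 0.05 = 0.0049
  Work: 0.276 × 0.15 = 0.0414
  Personal: 0.32 × 0.0675 = 0.0216
  Promotions: 0.174 × 0.048 = 0.008352
Sum = 0.085032.
The ratio is 0.0049 / 0.00234 (the normalizer cancels) = 2.094.

2.094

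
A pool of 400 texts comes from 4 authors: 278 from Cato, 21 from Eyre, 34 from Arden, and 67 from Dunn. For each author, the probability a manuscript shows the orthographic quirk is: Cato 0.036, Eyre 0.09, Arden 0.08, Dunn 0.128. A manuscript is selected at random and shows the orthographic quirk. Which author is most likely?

By Bayes' rule, posterior ∝ prior × likelihood:
  Cato: 0.695 × 0.036 = 0.02502
  Eyre: 0.0525 × 0.09 = 0.004725
  Arden: 0.085 × 0.08 = 0.0068
  Dunn: 0.1675 × 0.128 = 0.02144
Sum = 0.057985.
Largest term belongs to Cato, so Cato is most probable.

Cato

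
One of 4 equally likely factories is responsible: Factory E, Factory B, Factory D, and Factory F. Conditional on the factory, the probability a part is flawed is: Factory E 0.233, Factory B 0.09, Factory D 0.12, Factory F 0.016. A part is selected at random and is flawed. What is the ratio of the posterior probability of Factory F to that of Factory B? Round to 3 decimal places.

With a uniform prior (1/4 each), posterior ∝ likelihood:
  Factory E: 0.233
  Factory B: 0.09
  Factory D: 0.12
  Factory F: 0.016
Total = 0.459.
The ratio is 0.016 / 0.09 (the normalizer cancels) = 0.178.

0.178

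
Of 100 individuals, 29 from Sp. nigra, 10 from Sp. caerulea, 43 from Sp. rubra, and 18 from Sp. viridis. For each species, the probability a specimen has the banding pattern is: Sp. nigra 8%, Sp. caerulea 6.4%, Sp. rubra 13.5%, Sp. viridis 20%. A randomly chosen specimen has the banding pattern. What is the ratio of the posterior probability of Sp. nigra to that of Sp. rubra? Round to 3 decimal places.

Unnormalized posteriors (prior × likelihood):
  Sp. nigra: 0.29 × 0.08 = 0.0232
  Sp. caerulea: 0.1 × 0.064 = 0.0064
  Sp. rubra: 0.43 × 0.135 = 0.05805
  Sp. viridis: 0.18 × 0.2 = 0.036
Normalizing constant = 0.12365.
The ratio is 0.0232 / 0.05805 (the normalizer cancels) = 0.400.

0.400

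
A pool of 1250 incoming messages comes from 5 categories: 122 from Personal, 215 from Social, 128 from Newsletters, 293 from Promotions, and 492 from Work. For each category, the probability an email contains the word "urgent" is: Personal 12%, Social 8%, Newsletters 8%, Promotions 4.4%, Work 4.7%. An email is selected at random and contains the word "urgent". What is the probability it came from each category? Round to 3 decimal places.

Compute prior × likelihood for every hypothesis:
  Personal: 0.0976 × 0.12 = 0.011712
  Social: 0.172 × 0.08 = 0.01376
  Newsletters: 0.1024 × 0.08 = 0.008192
  Promotions: 0.2344 × 0.044 = 0.0103136
  Work: 0.3936 × 0.047 = 0.0184992
Total = 0.0624768.
P(Personal | urgent-flag) = 0.011712/0.0624768 ≈ 0.187
P(Social | urgent-flag) = 0.01376/0.0624768 ≈ 0.220
P(Newsletters | urgent-flag) = 0.008192/0.0624768 ≈ 0.131
P(Promotions | urgent-flag) = 0.0103136/0.0624768 ≈ 0.165
P(Work | urgent-flag) = 0.0184992/0.0624768 ≈ 0.296
(Check: 0.187+0.220+0.131+0.165+0.296 = 0.999.)

Personal 0.187, Social 0.220, Newsletters 0.131, Promotions 0.165, Work 0.296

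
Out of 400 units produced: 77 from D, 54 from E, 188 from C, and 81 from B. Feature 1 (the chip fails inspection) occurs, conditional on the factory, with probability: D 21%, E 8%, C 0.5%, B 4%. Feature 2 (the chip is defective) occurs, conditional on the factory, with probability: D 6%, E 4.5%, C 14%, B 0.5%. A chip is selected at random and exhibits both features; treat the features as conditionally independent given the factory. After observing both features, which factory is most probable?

Prior × likelihood for each hypothesis:
  D: 0.1925 × 0.21 × 0.06 = 0.0024255
  E: 0.135 × 0.08 × 0.045 = 0.000486
  C: 0.47 × 0.005 × 0.14 = 0.000329
  B: 0.2025 × 0.04 × 0.005 = 0.0000405
Total = 0.003281.
Largest term belongs to D, so D is most probable.

D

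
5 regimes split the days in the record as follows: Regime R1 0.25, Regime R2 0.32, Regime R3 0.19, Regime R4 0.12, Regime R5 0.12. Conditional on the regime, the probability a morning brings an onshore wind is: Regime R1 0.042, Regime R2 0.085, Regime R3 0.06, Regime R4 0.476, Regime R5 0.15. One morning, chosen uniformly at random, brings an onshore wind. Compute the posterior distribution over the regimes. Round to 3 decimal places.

Compute prior × likelihood for every hypothesis:
  Regime R1: 0.25 × 0.042 = 0.0105
  Regime R2: 0.32 × 0.085 = 0.0272
  Regime R3: 0.19 × 0.06 = 0.0114
  Regime R4: 0.12 × 0.476 = 0.05712
  Regime R5: 0.12 × 0.15 = 0.018
Total = 0.12422.
P(Regime R1 | onshore) = 0.0105/0.12422 ≈ 0.085
P(Regime R2 | onshore) = 0.0272/0.12422 ≈ 0.219
P(Regime R3 | onshore) = 0.0114/0.12422 ≈ 0.092
P(Regime R4 | onshore) = 0.05712/0.12422 ≈ 0.460
P(Regime R5 | onshore) = 0.018/0.12422 ≈ 0.145

Regime R1 0.085, Regime R2 0.219, Regime R3 0.092, Regime R4 0.460, Regime R5 0.145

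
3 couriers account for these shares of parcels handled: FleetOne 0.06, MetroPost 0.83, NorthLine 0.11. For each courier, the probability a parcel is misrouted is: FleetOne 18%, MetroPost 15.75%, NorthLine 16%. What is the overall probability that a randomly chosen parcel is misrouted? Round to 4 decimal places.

Compute prior × likelihood for every hypothesis:
  FleetOne: 0.06 × 0.18 = 0.0108
  MetroPost: 0.83 × 0.1575 = 0.130725
  NorthLine: 0.11 × 0.16 = 0.0176
P(misrouted) = 0.0108 + 0.130725 + 0.0176 = 0.159125 → 0.1591.

0.1591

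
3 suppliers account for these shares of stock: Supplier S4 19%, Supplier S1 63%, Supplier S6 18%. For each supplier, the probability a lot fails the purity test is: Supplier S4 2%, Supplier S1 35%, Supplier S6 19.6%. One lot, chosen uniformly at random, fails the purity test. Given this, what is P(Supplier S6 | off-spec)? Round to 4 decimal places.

0.1359

Unnormalized posteriors (prior × likelihood):
  Supplier S4: 0.19 × 0.02 = 0.0038
  Supplier S1: 0.63 × 0.35 = 0.2205
  Supplier S6: 0.18 × 0.196 = 0.03528
Normalizing constant = 0.25958.
P(Supplier S6 | evidence) = 0.03528 / 0.25958 ≈ 0.1359.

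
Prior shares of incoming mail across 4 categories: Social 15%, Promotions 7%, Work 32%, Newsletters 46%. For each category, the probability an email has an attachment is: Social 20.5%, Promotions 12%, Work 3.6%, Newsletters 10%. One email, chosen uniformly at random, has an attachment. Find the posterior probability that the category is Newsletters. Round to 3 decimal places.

Unnormalized posteriors (prior × likelihood):
  Social: 0.15 × 0.205 = 0.03075
  Promotions: 0.07 × 0.12 = 0.0084
  Work: 0.32 × 0.036 = 0.01152
  Newsletters: 0.46 × 0.1 = 0.046
Normalizing constant = 0.09667.
P(Newsletters | evidence) = 0.046 / 0.09667 ≈ 0.476.

0.476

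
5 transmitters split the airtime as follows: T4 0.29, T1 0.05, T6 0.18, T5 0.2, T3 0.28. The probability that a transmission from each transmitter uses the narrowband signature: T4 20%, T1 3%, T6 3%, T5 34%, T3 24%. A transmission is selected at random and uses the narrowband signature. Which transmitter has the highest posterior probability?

Prior × likelihood for each hypothesis:
  T4: 0.29 × 0.2 = 0.058
  T1: 0.05 × 0.03 = 0.0015
  T6: 0.18 × 0.03 = 0.0054
  T5: 0.2 × 0.34 = 0.068
  T3: 0.28 × 0.24 = 0.0672
Normalizing constant = 0.2001.
Largest term belongs to T5, so T5 is most probable.

T5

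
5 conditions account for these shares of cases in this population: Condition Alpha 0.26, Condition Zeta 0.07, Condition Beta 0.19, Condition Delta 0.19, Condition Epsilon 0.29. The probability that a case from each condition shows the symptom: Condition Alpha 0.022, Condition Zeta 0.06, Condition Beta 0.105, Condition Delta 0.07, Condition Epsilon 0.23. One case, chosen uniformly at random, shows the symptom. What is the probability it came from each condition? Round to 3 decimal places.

Unnormalized posteriors (prior × likelihood):
  Condition Alpha: 0.26 × 0.022 = 0.00572
  Condition Zeta: 0.07 × 0.06 = 0.0042
  Condition Beta: 0.19 × 0.105 = 0.01995
  Condition Delta: 0.19 × 0.07 = 0.0133
  Condition Epsilon: 0.29 × 0.23 = 0.0667
Sum = 0.10987.
P(Condition Alpha | symptomatic) = 0.00572/0.10987 ≈ 0.052
P(Condition Zeta | symptomatic) = 0.0042/0.10987 ≈ 0.038
P(Condition Beta | symptomatic) = 0.01995/0.10987 ≈ 0.182
P(Condition Delta | symptomatic) = 0.0133/0.10987 ≈ 0.121
P(Condition Epsilon | symptomatic) = 0.0667/0.10987 ≈ 0.607

Condition Alpha 0.052, Condition Zeta 0.038, Condition Beta 0.182, Condition Delta 0.121, Condition Epsilon 0.607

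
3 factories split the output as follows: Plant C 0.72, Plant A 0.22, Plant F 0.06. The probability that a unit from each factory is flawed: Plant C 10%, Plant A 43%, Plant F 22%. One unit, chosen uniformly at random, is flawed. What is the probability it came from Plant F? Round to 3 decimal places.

0.073

Compute prior × likelihood for every hypothesis:
  Plant C: 0.72 × 0.1 = 0.072
  Plant A: 0.22 × 0.43 = 0.0946
  Plant F: 0.06 × 0.22 = 0.0132
Total = 0.1798.
P(Plant F | evidence) = 0.0132 / 0.1798 ≈ 0.073.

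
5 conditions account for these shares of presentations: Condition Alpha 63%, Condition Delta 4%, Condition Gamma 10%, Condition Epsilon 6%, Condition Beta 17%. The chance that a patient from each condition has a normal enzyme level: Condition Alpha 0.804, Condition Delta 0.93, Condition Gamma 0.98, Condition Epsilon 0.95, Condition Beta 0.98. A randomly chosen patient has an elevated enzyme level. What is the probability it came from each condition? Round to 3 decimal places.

Condition Alpha 0.917, Condition Delta 0.021, Condition Gamma 0.015, Condition Epsilon 0.022, Condition Beta 0.025

Taking complements, P(elevated | each) = Condition Alpha 0.196, Condition Delta 0.07, Condition Gamma 0.02, Condition Epsilon 0.05, Condition Beta 0.02.
By Bayes' rule, posterior ∝ prior × likelihood:
  Condition Alpha: 0.63 × 0.196 = 0.12348
  Condition Delta: 0.04 × 0.07 = 0.0028
  Condition Gamma: 0.1 × 0.02 = 0.002
  Condition Epsilon: 0.06 × 0.05 = 0.003
  Condition Beta: 0.17 × 0.02 = 0.0034
Normalizing constant = 0.13468.
P(Condition Alpha | elevated) = 0.12348/0.13468 ≈ 0.917
P(Condition Delta | elevated) = 0.0028/0.13468 ≈ 0.021
P(Condition Gamma | elevated) = 0.002/0.13468 ≈ 0.015
P(Condition Epsilon | elevated) = 0.003/0.13468 ≈ 0.022
P(Condition Beta | elevated) = 0.0034/0.13468 ≈ 0.025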